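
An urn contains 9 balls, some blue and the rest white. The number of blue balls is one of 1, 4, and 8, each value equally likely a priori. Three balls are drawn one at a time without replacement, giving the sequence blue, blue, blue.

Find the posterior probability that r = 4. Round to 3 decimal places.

The likelihood of the observed sequence under each hypothesis: P(data | r = 1) = (1/9)(0/8) = 0; P(data | r = 4) = (4/9)(3/8)(2/7) = 1/21; P(data | r = 8) = (8/9)(7/8)(6/7) = 2/3.
Weighting by the prior gives 1/3 · 0 = 0, 1/3 · 1/21 = 1/63, 1/3 · 2/3 = 2/9; with total 5/21.
Therefore the posterior P(r = 4 | data) = (1/63) / (5/21) = 1/15.

0.067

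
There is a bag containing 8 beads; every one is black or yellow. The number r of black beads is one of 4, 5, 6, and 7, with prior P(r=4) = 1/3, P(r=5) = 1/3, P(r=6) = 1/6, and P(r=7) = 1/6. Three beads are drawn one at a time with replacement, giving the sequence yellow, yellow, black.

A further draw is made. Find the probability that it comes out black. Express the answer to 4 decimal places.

0.5798

For each hypothesis, P(data | H) works out to: P(data | r = 4) = (4/8)(4/8)(4/8) = 0.125; P(data | r = 5) = (3/8)(3/8)(5/8) = 0.087891; P(data | r = 6) = (2/8)(2/8)(6/8) = 0.046875; P(data | r = 7) = (1/8)(1/8)(7/8) = 0.013672.
Weighting by the prior gives 1/3 · 0.125 = 0.041667, 1/3 · 0.087891 = 0.029297, 1/6 · 0.046875 = 0.0078125, 1/6 · 0.013672 = 0.0022786; with total 0.081055.
Dividing through by the total gives posterior P(r = 4 | data) = 0.51406, P(r = 5 | data) = 0.36145, P(r = 6 | data) = 0.096386, P(r = 7 | data) = 0.028112.
So P(black next | data) = Σ P(black next | H) P(H | data) = (1/2)(0.51406) + (5/8)(0.36145) + (3/4)(0.096386) + (7/8)(0.028112) = 0.57982.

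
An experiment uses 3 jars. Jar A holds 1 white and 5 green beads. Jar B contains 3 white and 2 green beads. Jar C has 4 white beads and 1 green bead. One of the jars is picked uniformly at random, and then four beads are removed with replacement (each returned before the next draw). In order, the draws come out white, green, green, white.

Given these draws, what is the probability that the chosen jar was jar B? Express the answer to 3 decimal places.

Compute the likelihood of the observed sequence for each case: P(data | jar A) = (1/6)(5/6)(5/6)(1/6) = 0.01929; P(data | jar B) = (3/5)(2/5)(2/5)(3/5) = 0.0576; P(data | jar C) = (4/5)(1/5)(1/5)(4/5) = 0.0256.
The prior-weighted likelihoods are 1/3 · 0.01929 = 0.00643, 1/3 · 0.0576 = 0.0192, 1/3 · 0.0256 = 0.0085333; these sum to 0.034163.
Hence P(jar B | data) = (0.0192) / (0.034163) = 0.56201.

0.562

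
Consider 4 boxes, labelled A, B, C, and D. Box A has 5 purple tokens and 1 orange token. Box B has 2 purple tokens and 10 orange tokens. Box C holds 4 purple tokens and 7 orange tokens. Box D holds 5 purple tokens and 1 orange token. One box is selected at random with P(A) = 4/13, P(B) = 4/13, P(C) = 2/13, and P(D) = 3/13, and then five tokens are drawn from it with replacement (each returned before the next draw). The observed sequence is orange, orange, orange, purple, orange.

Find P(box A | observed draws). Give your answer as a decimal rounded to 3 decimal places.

0.006

The likelihood of the observed sequence under each hypothesis: P(data | box A) = (1/6)(1/6)(1/6)(5/6)(1/6) = 0.000643; P(data | box B) = (10/12)(10/12)(10/12)(2/12)(10/12) = 0.080376; P(data | box C) = (7/11)(7/11)(7/11)(4/11)(7/11) = 0.059633; P(data | box D) = (1/6)(1/6)(1/6)(5/6)(1/6) = 0.000643.
Multiplying each by its prior: 4/13 · 0.000643 = 0.00019785, 4/13 · 0.080376 = 0.024731, 2/13 · 0.059633 = 0.0091744, 3/13 · 0.000643 = 0.00014839; summing to 0.034252.
So P(box A | data) = (0.00019785) / (0.034252) = 0.0057763.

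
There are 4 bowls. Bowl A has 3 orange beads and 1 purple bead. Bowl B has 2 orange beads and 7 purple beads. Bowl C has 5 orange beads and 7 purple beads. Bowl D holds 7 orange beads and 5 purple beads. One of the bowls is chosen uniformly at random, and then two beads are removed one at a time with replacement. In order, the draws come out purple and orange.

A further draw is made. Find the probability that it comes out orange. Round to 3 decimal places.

For each hypothesis, P(data | H) works out to: P(data | bowl A) = (1/4)(3/4) = 0.1875; P(data | bowl B) = (7/9)(2/9) = 0.17284; P(data | bowl C) = (7/12)(5/12) = 0.24306; P(data | bowl D) = (5/12)(7/12) = 0.24306.
The prior-weighted likelihoods are 1/4 · 0.1875 = 0.046875, 1/4 · 0.17284 = 0.04321, 1/4 · 0.24306 = 0.060764, 1/4 · 0.24306 = 0.060764; these sum to 0.21161.
The posterior is then P(bowl A | data) = 0.22151, P(bowl B | data) = 0.20419, P(bowl C | data) = 0.28715, P(bowl D | data) = 0.28715.
Averaging over the posterior, P(orange next | data) = (3/4)(0.22151) + (2/9)(0.20419) + (5/12)(0.28715) + (7/12)(0.28715) = 0.49866.

0.499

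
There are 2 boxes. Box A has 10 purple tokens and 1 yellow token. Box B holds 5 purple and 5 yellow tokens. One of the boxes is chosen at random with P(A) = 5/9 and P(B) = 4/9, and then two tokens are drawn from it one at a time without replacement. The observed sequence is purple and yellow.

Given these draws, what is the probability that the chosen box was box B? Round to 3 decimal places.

0.710

For each hypothesis, P(data | H) works out to: P(data | box A) = (10/11)(1/10) = 1/11; P(data | box B) = (5/10)(5/9) = 5/18.
The prior-weighted likelihoods are 5/9 · 1/11 = 5/99, 4/9 · 5/18 = 10/81; these sum to 155/891.
So P(box B | data) = (10/81) / (155/891) = 22/31.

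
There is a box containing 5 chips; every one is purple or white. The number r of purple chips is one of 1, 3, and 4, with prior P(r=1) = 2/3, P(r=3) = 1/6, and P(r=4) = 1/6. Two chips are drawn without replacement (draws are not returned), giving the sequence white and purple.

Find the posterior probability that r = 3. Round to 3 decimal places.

Under each hypothesis, the probability of the observed sequence is: P(data | r = 1) = (4/5)(1/4) = 1/5; P(data | r = 3) = (2/5)(3/4) = 3/10; P(data | r = 4) = (1/5)(4/4) = 1/5.
The prior-weighted likelihoods are 2/3 · 1/5 = 2/15, 1/6 · 3/10 = 1/20, 1/6 · 1/5 = 1/30; these sum to 13/60.
Hence P(r = 3 | data) = (1/20) / (13/60) = 3/13.

0.231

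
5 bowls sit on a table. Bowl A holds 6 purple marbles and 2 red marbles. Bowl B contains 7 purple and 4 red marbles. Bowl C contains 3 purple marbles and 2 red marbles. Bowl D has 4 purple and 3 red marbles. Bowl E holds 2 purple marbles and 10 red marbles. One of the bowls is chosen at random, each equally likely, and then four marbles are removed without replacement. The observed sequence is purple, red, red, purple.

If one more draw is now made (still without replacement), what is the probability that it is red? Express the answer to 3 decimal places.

0.206

Compute the likelihood of the observed sequence for each case: P(data | bowl A) = (6/8)(2/7)(1/6)(5/5) = 0.035714; P(data | bowl B) = (7/11)(4/10)(3/9)(6/8) = 0.063636; P(data | bowl C) = (3/5)(2/4)(1/3)(2/2) = 0.1; P(data | bowl D) = (4/7)(3/6)(2/5)(3/4) = 0.085714; P(data | bowl E) = (2/12)(10/11)(9/10)(1/9) = 0.015152.
Multiplying each by its prior: 1/5 · 0.035714 = 0.0071429, 1/5 · 0.063636 = 0.012727, 1/5 · 0.1 = 0.02, 1/5 · 0.085714 = 0.017143, 1/5 · 0.015152 = 0.0030303; with total 0.060043.
Normalising, the posterior is P(bowl A | data) = 0.11896, P(bowl B | data) = 0.21197, P(bowl C | data) = 0.33309, P(bowl D | data) = 0.28551, P(bowl E | data) = 0.050469.
Averaging over the posterior, P(red next | data) = (0)(0.11896) + (2/7)(0.21197) + (0)(0.33309) + (1/3)(0.28551) + (1)(0.050469) = 0.2062.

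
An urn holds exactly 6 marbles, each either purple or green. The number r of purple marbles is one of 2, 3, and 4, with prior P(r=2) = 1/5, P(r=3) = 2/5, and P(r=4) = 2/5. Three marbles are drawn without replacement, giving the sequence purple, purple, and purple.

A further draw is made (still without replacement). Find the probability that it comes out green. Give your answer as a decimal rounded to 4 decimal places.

The likelihood of the observed sequence under each hypothesis: P(data | r = 2) = (2/6)(1/5)(0/4) = 0; P(data | r = 3) = (3/6)(2/5)(1/4) = 1/20; P(data | r = 4) = (4/6)(3/5)(2/4) = 1/5.
Multiplying each by its prior: 1/5 · 0 = 0, 2/5 · 1/20 = 1/50, 2/5 · 1/5 = 2/25; these sum to 1/10.
The posterior is then P(r = 2 | data) = 0, P(r = 3 | data) = 1/5, P(r = 4 | data) = 4/5.
The predictive probability is P(green next | data) = (1)(1/5) + (2/3)(4/5) = 11/15.

0.7333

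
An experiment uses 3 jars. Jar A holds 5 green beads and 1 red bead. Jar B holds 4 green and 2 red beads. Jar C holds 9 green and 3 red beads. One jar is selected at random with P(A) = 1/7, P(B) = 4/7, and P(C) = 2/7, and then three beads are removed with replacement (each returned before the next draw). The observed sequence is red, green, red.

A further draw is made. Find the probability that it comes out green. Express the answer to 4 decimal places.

Compute the likelihood of the observed sequence for each case: P(data | jar A) = (1/6)(5/6)(1/6) = 0.023148; P(data | jar B) = (2/6)(4/6)(2/6) = 0.074074; P(data | jar C) = (3/12)(9/12)(3/12) = 0.046875.
Weighting by the prior gives 1/7 · 0.023148 = 0.0033069, 4/7 · 0.074074 = 0.042328, 2/7 · 0.046875 = 0.013393; with total 0.059028.
Normalising, the posterior is P(jar A | data) = 0.056022, P(jar B | data) = 0.71709, P(jar C | data) = 0.22689.
The predictive probability is P(green next | data) = (5/6)(0.056022) + (2/3)(0.71709) + (3/4)(0.22689) = 0.69491.

0.6949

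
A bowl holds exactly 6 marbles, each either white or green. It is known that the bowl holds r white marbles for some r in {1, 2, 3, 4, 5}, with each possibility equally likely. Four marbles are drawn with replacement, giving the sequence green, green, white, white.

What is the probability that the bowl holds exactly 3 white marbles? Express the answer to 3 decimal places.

For each hypothesis, P(data | H) works out to: P(data | r = 1) = (5/6)(5/6)(1/6)(1/6) = 0.01929; P(data | r = 2) = (4/6)(4/6)(2/6)(2/6) = 0.049383; P(data | r = 3) = (3/6)(3/6)(3/6)(3/6) = 0.0625; P(data | r = 4) = (2/6)(2/6)(4/6)(4/6) = 0.049383; P(data | r = 5) = (1/6)(1/6)(5/6)(5/6) = 0.01929.
Weighting by the prior gives 1/5 · 0.01929 = 0.003858, 1/5 · 0.049383 = 0.0098765, 1/5 · 0.0625 = 0.0125, 1/5 · 0.049383 = 0.0098765, 1/5 · 0.01929 = 0.003858; with total 0.039969.
By Bayes' rule, P(r = 3 | data) = (0.0125) / (0.039969) = 0.31274.

0.313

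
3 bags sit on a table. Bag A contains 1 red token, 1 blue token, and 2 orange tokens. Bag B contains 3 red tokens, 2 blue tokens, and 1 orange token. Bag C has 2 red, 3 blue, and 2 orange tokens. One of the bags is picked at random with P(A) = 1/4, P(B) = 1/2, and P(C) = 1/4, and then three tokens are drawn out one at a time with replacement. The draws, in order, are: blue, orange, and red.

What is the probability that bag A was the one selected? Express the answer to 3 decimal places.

Under each hypothesis, the probability of the observed sequence is: P(data | bag A) = (1/4)(2/4)(1/4) = 0.03125; P(data | bag B) = (2/6)(1/6)(3/6) = 0.027778; P(data | bag C) = (3/7)(2/7)(2/7) = 0.034985.
Multiplying each by its prior: 1/4 · 0.03125 = 0.0078125, 1/2 · 0.027778 = 0.013889, 1/4 · 0.034985 = 0.0087464; summing to 0.030448.
Therefore the posterior P(bag A | data) = (0.0078125) / (0.030448) = 0.25659.

0.257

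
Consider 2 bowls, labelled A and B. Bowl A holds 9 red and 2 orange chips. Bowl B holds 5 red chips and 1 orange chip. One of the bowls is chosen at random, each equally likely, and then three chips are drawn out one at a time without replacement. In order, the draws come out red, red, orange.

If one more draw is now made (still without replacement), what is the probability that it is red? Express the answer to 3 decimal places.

The likelihood of the observed sequence under each hypothesis: P(data | bowl A) = (9/11)(8/10)(2/9) = 8/55; P(data | bowl B) = (5/6)(4/5)(1/4) = 1/6.
The prior-weighted likelihoods are 1/2 · 8/55 = 4/55, 1/2 · 1/6 = 1/12; with total 103/660.
Dividing through by the total gives posterior P(bowl A | data) = 48/103, P(bowl B | data) = 55/103.
The predictive probability is P(red next | data) = (7/8)(48/103) + (1)(55/103) = 97/103.

0.942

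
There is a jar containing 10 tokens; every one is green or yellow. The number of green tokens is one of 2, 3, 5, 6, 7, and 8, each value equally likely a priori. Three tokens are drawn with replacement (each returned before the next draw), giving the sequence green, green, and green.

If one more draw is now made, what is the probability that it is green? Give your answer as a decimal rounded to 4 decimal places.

Compute the likelihood of the observed sequence for each case: P(data | r = 2) = (2/10)(2/10)(2/10) = 0.008; P(data | r = 3) = (3/10)(3/10)(3/10) = 0.027; P(data | r = 5) = (5/10)(5/10)(5/10) = 0.125; P(data | r = 6) = (6/10)(6/10)(6/10) = 0.216; P(data | r = 7) = (7/10)(7/10)(7/10) = 0.343; P(data | r = 8) = (8/10)(8/10)(8/10) = 0.512.
The prior-weighted likelihoods are 1/6 · 0.008 = 0.0013333, 1/6 · 0.027 = 0.0045, 1/6 · 0.125 = 0.020833, 1/6 · 0.216 = 0.036, 1/6 · 0.343 = 0.057167, 1/6 · 0.512 = 0.085333; these sum to 0.20517.
The posterior is then P(r = 2 | data) = 0.0064988, P(r = 3 | data) = 0.021933, P(r = 5 | data) = 0.10154, P(r = 6 | data) = 0.17547, P(r = 7 | data) = 0.27864, P(r = 8 | data) = 0.41592.
The predictive probability is P(green next | data) = (1/5)(0.0064988) + (3/10)(0.021933) + (1/2)(0.10154) + (3/5)(0.17547) + (7/10)(0.27864) + (4/5)(0.41592) = 0.69171.

0.6917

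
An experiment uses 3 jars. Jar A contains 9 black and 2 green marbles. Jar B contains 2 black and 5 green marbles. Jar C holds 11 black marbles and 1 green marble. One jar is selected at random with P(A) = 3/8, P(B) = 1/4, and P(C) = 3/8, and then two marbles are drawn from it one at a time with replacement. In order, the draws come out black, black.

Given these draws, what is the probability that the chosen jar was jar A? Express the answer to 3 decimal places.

0.428

Under each hypothesis, the probability of the observed sequence is: P(data | jar A) = (9/11)(9/11) = 0.66942; P(data | jar B) = (2/7)(2/7) = 0.081633; P(data | jar C) = (11/12)(11/12) = 0.84028.
The prior-weighted likelihoods are 3/8 · 0.66942 = 0.25103, 1/4 · 0.081633 = 0.020408, 3/8 · 0.84028 = 0.3151; these sum to 0.58655.
By Bayes' rule, P(jar A | data) = (0.25103) / (0.58655) = 0.42799.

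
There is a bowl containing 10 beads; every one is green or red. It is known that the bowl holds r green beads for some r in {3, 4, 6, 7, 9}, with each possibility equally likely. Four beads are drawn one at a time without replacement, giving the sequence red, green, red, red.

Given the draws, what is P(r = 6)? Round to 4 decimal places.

Under each hypothesis, the probability of the observed sequence is: P(data | r = 3) = (7/10)(3/9)(6/8)(5/7) = 1/8; P(data | r = 4) = (6/10)(4/9)(5/8)(4/7) = 2/21; P(data | r = 6) = (4/10)(6/9)(3/8)(2/7) = 1/35; P(data | r = 7) = (3/10)(7/9)(2/8)(1/7) = 1/120; P(data | r = 9) = (1/10)(9/9)(0/8) = 0.
Weighting by the prior gives 1/5 · 1/8 = 1/40, 1/5 · 2/21 = 2/105, 1/5 · 1/35 = 1/175, 1/5 · 1/120 = 1/600, 1/5 · 0 = 0; with total 9/175.
Therefore the posterior P(r = 6 | data) = (1/175) / (9/175) = 1/9.

0.1111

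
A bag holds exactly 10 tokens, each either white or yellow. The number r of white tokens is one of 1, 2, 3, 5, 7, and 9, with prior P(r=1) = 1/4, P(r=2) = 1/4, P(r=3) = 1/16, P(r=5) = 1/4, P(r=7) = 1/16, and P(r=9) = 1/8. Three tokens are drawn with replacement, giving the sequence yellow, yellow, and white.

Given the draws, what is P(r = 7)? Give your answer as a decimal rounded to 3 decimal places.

Compute the likelihood of the observed sequence for each case: P(data | r = 1) = (9/10)(9/10)(1/10) = 0.081; P(data | r = 2) = (8/10)(8/10)(2/10) = 0.128; P(data | r = 3) = (7/10)(7/10)(3/10) = 0.147; P(data | r = 5) = (5/10)(5/10)(5/10) = 0.125; P(data | r = 7) = (3/10)(3/10)(7/10) = 0.063; P(data | r = 9) = (1/10)(1/10)(9/10) = 0.009.
Multiplying each by its prior: 1/4 · 0.081 = 0.02025, 1/4 · 0.128 = 0.032, 1/16 · 0.147 = 0.0091875, 1/4 · 0.125 = 0.03125, 1/16 · 0.063 = 0.0039375, 1/8 · 0.009 = 0.001125; these sum to 0.09775.
Hence P(r = 7 | data) = (0.0039375) / (0.09775) = 0.040281.

0.040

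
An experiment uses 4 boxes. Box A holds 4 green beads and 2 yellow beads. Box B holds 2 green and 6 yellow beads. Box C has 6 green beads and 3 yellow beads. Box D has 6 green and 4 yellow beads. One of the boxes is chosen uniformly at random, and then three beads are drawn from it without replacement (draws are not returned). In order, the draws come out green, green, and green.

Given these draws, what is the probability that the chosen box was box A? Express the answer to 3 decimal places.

The likelihood of the observed sequence under each hypothesis: P(data | box A) = (4/6)(3/5)(2/4) = 1/5; P(data | box B) = (2/8)(1/7)(0/6) = 0; P(data | box C) = (6/9)(5/8)(4/7) = 5/21; P(data | box D) = (6/10)(5/9)(4/8) = 1/6.
Weighting by the prior gives 1/4 · 1/5 = 1/20, 1/4 · 0 = 0, 1/4 · 5/21 = 5/84, 1/4 · 1/6 = 1/24; summing to 127/840.
So P(box A | data) = (1/20) / (127/840) = 42/127.

0.331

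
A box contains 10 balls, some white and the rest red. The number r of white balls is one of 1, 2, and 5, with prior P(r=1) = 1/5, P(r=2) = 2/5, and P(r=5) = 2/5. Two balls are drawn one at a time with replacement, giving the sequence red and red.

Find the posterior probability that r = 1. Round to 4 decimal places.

For each hypothesis, P(data | H) works out to: P(data | r = 1) = (9/10)(9/10) = 81/100; P(data | r = 2) = (8/10)(8/10) = 16/25; P(data | r = 5) = (5/10)(5/10) = 1/4.
Multiplying each by its prior: 1/5 · 81/100 = 81/500, 2/5 · 16/25 = 32/125, 2/5 · 1/4 = 1/10; summing to 259/500.
Therefore the posterior P(r = 1 | data) = (81/500) / (259/500) = 81/259.

0.3127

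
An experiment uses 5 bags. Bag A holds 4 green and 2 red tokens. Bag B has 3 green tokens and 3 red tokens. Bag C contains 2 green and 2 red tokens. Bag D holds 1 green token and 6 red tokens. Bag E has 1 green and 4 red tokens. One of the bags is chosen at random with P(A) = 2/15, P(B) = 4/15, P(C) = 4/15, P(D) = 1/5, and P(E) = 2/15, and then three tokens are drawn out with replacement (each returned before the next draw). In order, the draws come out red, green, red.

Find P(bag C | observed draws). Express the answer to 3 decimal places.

Compute the likelihood of the observed sequence for each case: P(data | bag A) = (2/6)(4/6)(2/6) = 0.074074; P(data | bag B) = (3/6)(3/6)(3/6) = 0.125; P(data | bag C) = (2/4)(2/4)(2/4) = 0.125; P(data | bag D) = (6/7)(1/7)(6/7) = 0.10496; P(data | bag E) = (4/5)(1/5)(4/5) = 0.128.
Weighting by the prior gives 2/15 · 0.074074 = 0.0098765, 4/15 · 0.125 = 0.033333, 4/15 · 0.125 = 0.033333, 1/5 · 0.10496 = 0.020991, 2/15 · 0.128 = 0.017067; with total 0.1146.
So P(bag C | data) = (0.033333) / (0.1146) = 0.29086.

0.291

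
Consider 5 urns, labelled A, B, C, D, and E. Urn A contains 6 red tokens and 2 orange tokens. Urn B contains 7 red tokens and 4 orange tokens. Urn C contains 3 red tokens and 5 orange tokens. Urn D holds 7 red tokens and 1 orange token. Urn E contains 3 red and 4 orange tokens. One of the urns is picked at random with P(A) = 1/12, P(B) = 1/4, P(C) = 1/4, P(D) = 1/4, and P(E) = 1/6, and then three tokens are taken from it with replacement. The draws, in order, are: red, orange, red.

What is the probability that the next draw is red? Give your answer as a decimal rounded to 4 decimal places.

0.6155

The likelihood of the observed sequence under each hypothesis: P(data | urn A) = (6/8)(2/8)(6/8) = 0.14062; P(data | urn B) = (7/11)(4/11)(7/11) = 0.14726; P(data | urn C) = (3/8)(5/8)(3/8) = 0.087891; P(data | urn D) = (7/8)(1/8)(7/8) = 0.095703; P(data | urn E) = (3/7)(4/7)(3/7) = 0.10496.
Weighting by the prior gives 1/12 · 0.14062 = 0.011719, 1/4 · 0.14726 = 0.036814, 1/4 · 0.087891 = 0.021973, 1/4 · 0.095703 = 0.023926, 1/6 · 0.10496 = 0.017493; summing to 0.11192.
Dividing through by the total gives posterior P(urn A | data) = 0.1047, P(urn B | data) = 0.32892, P(urn C | data) = 0.19632, P(urn D | data) = 0.21377, P(urn E | data) = 0.15629.
So P(red next | data) = Σ P(red next | H) P(H | data) = (3/4)(0.1047) + (7/11)(0.32892) + (3/8)(0.19632) + (7/8)(0.21377) + (3/7)(0.15629) = 0.61549.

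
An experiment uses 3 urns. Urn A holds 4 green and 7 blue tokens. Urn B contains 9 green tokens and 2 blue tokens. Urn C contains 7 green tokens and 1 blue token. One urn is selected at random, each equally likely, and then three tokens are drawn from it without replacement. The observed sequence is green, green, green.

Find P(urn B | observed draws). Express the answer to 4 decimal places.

The likelihood of the observed sequence under each hypothesis: P(data | urn A) = (4/11)(3/10)(2/9) = 4/165; P(data | urn B) = (9/11)(8/10)(7/9) = 28/55; P(data | urn C) = (7/8)(6/7)(5/6) = 5/8.
Weighting by the prior gives 1/3 · 4/165 = 4/495, 1/3 · 28/55 = 28/165, 1/3 · 5/8 = 5/24; these sum to 139/360.
By Bayes' rule, P(urn B | data) = (28/165) / (139/360) = 672/1529.

0.4395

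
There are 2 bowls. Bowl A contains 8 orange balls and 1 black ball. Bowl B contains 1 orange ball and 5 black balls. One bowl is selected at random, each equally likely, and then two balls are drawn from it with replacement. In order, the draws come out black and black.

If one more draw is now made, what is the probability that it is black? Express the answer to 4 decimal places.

For each hypothesis, P(data | H) works out to: P(data | bowl A) = (1/9)(1/9) = 1/81; P(data | bowl B) = (5/6)(5/6) = 25/36.
Multiplying each by its prior: 1/2 · 1/81 = 1/162, 1/2 · 25/36 = 25/72; with total 229/648.
Dividing through by the total gives posterior P(bowl A | data) = 0.017467, P(bowl B | data) = 0.98253.
So P(black next | data) = Σ P(black next | H) P(H | data) = (1/9)(0.017467) + (5/6)(0.98253) = 0.82072.

0.8207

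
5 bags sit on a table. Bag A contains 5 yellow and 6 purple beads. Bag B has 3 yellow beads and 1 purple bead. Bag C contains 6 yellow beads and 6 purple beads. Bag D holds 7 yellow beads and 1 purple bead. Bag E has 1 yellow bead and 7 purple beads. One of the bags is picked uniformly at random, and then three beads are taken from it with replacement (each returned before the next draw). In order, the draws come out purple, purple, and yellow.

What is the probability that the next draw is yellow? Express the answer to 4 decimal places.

For each hypothesis, P(data | H) works out to: P(data | bag A) = (6/11)(6/11)(5/11) = 0.13524; P(data | bag B) = (1/4)(1/4)(3/4) = 0.046875; P(data | bag C) = (6/12)(6/12)(6/12) = 0.125; P(data | bag D) = (1/8)(1/8)(7/8) = 0.013672; P(data | bag E) = (7/8)(7/8)(1/8) = 0.095703.
The prior-weighted likelihoods are 1/5 · 0.13524 = 0.027047, 1/5 · 0.046875 = 0.009375, 1/5 · 0.125 = 0.025, 1/5 · 0.013672 = 0.0027344, 1/5 · 0.095703 = 0.019141; these sum to 0.083297.
Normalising, the posterior is P(bag A | data) = 0.32471, P(bag B | data) = 0.11255, P(bag C | data) = 0.30013, P(bag D | data) = 0.032827, P(bag E | data) = 0.22979.
Averaging over the posterior, P(yellow next | data) = (5/11)(0.32471) + (3/4)(0.11255) + (1/2)(0.30013) + (7/8)(0.032827) + (1/8)(0.22979) = 0.43952.

0.4395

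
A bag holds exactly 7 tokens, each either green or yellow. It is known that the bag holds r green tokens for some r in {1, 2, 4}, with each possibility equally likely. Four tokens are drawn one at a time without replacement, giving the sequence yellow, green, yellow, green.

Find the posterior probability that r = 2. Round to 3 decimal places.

0.357

The likelihood of the observed sequence under each hypothesis: P(data | r = 1) = (6/7)(1/6)(5/5)(0/4) = 0; P(data | r = 2) = (5/7)(2/6)(4/5)(1/4) = 1/21; P(data | r = 4) = (3/7)(4/6)(2/5)(3/4) = 3/35.
The prior-weighted likelihoods are 1/3 · 0 = 0, 1/3 · 1/21 = 1/63, 1/3 · 3/35 = 1/35; summing to 2/45.
By Bayes' rule, P(r = 2 | data) = (1/63) / (2/45) = 5/14.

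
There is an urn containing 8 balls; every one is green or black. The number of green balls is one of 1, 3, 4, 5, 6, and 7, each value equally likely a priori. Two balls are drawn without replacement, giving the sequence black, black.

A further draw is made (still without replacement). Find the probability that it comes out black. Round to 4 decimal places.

0.6098

Compute the likelihood of the observed sequence for each case: P(data | r = 1) = (7/8)(6/7) = 3/4; P(data | r = 3) = (5/8)(4/7) = 5/14; P(data | r = 4) = (4/8)(3/7) = 3/14; P(data | r = 5) = (3/8)(2/7) = 3/28; P(data | r = 6) = (2/8)(1/7) = 1/28; P(data | r = 7) = (1/8)(0/7) = 0.
The prior-weighted likelihoods are 1/6 · 3/4 = 1/8, 1/6 · 5/14 = 5/84, 1/6 · 3/14 = 1/28, 1/6 · 3/28 = 1/56, 1/6 · 1/28 = 1/168, 1/6 · 0 = 0; these sum to 41/168.
Normalising, the posterior is P(r = 1 | data) = 21/41, P(r = 3 | data) = 10/41, P(r = 4 | data) = 6/41, P(r = 5 | data) = 3/41, P(r = 6 | data) = 1/41, P(r = 7 | data) = 0.
The predictive probability is P(black next | data) = (5/6)(21/41) + (1/2)(10/41) + (1/3)(6/41) + (1/6)(3/41) + (0)(1/41) = 25/41.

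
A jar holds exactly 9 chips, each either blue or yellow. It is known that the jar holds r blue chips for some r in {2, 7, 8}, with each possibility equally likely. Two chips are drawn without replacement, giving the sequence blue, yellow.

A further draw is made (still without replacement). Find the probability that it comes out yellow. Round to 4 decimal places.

The likelihood of the observed sequence under each hypothesis: P(data | r = 2) = (2/9)(7/8) = 7/36; P(data | r = 7) = (7/9)(2/8) = 7/36; P(data | r = 8) = (8/9)(1/8) = 1/9.
The prior-weighted likelihoods are 1/3 · 7/36 = 7/108, 1/3 · 7/36 = 7/108, 1/3 · 1/9 = 1/27; these sum to 1/6.
The posterior is then P(r = 2 | data) = 7/18, P(r = 7 | data) = 7/18, P(r = 8 | data) = 2/9.
So P(yellow next | data) = Σ P(yellow next | H) P(H | data) = (6/7)(7/18) + (1/7)(7/18) + (0)(2/9) = 7/18.

0.3889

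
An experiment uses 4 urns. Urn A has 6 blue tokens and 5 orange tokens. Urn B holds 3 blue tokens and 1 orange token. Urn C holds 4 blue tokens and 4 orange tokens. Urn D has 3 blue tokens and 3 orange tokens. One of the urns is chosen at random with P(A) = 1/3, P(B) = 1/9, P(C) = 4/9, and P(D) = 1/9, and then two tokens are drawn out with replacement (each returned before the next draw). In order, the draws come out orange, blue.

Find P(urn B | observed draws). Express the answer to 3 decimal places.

The likelihood of the observed sequence under each hypothesis: P(data | urn A) = (5/11)(6/11) = 0.24793; P(data | urn B) = (1/4)(3/4) = 0.1875; P(data | urn C) = (4/8)(4/8) = 0.25; P(data | urn D) = (3/6)(3/6) = 0.25.
Weighting by the prior gives 1/3 · 0.24793 = 0.082645, 1/9 · 0.1875 = 0.020833, 4/9 · 0.25 = 0.11111, 1/9 · 0.25 = 0.027778; with total 0.24237.
By Bayes' rule, P(urn B | data) = (0.020833) / (0.24237) = 0.085958.

0.086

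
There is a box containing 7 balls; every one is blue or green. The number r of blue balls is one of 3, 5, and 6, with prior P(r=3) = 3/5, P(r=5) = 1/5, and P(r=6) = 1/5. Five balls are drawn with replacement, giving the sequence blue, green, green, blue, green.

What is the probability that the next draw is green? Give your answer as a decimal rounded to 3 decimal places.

0.534

Under each hypothesis, the probability of the observed sequence is: P(data | r = 3) = (3/7)(4/7)(4/7)(3/7)(4/7) = 0.034271; P(data | r = 5) = (5/7)(2/7)(2/7)(5/7)(2/7) = 0.0119; P(data | r = 6) = (6/7)(1/7)(1/7)(6/7)(1/7) = 0.002142.
Weighting by the prior gives 3/5 · 0.034271 = 0.020563, 1/5 · 0.0119 = 0.00238, 1/5 · 0.002142 = 0.00042839; these sum to 0.023371.
Dividing through by the total gives posterior P(r = 3 | data) = 0.87984, P(r = 5 | data) = 0.10183, P(r = 6 | data) = 0.01833.
Averaging over the posterior, P(green next | data) = (4/7)(0.87984) + (2/7)(0.10183) + (1/7)(0.01833) = 0.53448.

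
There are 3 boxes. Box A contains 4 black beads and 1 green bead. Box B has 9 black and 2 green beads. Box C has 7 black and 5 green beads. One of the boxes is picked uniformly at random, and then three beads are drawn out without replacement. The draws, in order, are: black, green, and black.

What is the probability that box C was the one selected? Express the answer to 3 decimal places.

0.315

Compute the likelihood of the observed sequence for each case: P(data | box A) = (4/5)(1/4)(3/3) = 1/5; P(data | box B) = (9/11)(2/10)(8/9) = 8/55; P(data | box C) = (7/12)(5/11)(6/10) = 7/44.
The prior-weighted likelihoods are 1/3 · 1/5 = 1/15, 1/3 · 8/55 = 8/165, 1/3 · 7/44 = 7/132; summing to 37/220.
By Bayes' rule, P(box C | data) = (7/132) / (37/220) = 35/111.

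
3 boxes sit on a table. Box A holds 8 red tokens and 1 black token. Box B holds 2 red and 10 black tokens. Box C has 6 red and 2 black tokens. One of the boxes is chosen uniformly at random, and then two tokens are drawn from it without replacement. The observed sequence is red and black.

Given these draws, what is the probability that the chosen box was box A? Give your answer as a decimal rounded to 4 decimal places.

Compute the likelihood of the observed sequence for each case: P(data | box A) = (8/9)(1/8) = 0.11111; P(data | box B) = (2/12)(10/11) = 0.15152; P(data | box C) = (6/8)(2/7) = 0.21429.
Multiplying each by its prior: 1/3 · 0.11111 = 0.037037, 1/3 · 0.15152 = 0.050505, 1/3 · 0.21429 = 0.071429; with total 0.15897.
Hence P(box A | data) = (0.037037) / (0.15897) = 0.23298.

0.2330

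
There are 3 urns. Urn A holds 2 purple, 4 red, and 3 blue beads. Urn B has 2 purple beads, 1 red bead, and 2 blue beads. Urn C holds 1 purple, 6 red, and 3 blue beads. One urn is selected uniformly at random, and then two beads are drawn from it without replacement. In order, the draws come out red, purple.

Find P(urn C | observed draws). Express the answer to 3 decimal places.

0.240

Compute the likelihood of the observed sequence for each case: P(data | urn A) = (4/9)(2/8) = 1/9; P(data | urn B) = (1/5)(2/4) = 1/10; P(data | urn C) = (6/10)(1/9) = 1/15.
The prior-weighted likelihoods are 1/3 · 1/9 = 1/27, 1/3 · 1/10 = 1/30, 1/3 · 1/15 = 1/45; summing to 5/54.
Hence P(urn C | data) = (1/45) / (5/54) = 6/25.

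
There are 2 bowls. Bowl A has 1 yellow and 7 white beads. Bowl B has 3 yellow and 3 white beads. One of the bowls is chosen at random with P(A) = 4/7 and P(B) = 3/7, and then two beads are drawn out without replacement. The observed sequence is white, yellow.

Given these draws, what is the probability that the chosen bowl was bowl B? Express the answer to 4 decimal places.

0.6429

For each hypothesis, P(data | H) works out to: P(data | bowl A) = (7/8)(1/7) = 1/8; P(data | bowl B) = (3/6)(3/5) = 3/10.
Multiplying each by its prior: 4/7 · 1/8 = 1/14, 3/7 · 3/10 = 9/70; summing to 1/5.
Therefore the posterior P(bowl B | data) = (9/70) / (1/5) = 9/14.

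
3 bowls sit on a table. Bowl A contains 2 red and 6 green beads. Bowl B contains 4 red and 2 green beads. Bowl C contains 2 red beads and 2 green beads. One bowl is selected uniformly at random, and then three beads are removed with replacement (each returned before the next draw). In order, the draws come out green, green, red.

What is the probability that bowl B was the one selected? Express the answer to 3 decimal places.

0.218

The likelihood of the observed sequence under each hypothesis: P(data | bowl A) = (6/8)(6/8)(2/8) = 0.14062; P(data | bowl B) = (2/6)(2/6)(4/6) = 0.074074; P(data | bowl C) = (2/4)(2/4)(2/4) = 0.125.
The prior-weighted likelihoods are 1/3 · 0.14062 = 0.046875, 1/3 · 0.074074 = 0.024691, 1/3 · 0.125 = 0.041667; summing to 0.11323.
Hence P(bowl B | data) = (0.024691) / (0.11323) = 0.21806.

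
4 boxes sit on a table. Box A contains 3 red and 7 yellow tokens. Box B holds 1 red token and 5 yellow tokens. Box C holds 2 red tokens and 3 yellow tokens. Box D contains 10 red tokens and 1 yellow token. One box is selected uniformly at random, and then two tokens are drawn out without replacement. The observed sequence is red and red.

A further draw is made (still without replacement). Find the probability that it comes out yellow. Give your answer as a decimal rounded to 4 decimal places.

The likelihood of the observed sequence under each hypothesis: P(data | box A) = (3/10)(2/9) = 1/15; P(data | box B) = (1/6)(0/5) = 0; P(data | box C) = (2/5)(1/4) = 1/10; P(data | box D) = (10/11)(9/10) = 9/11.
The prior-weighted likelihoods are 1/4 · 1/15 = 1/60, 1/4 · 0 = 0, 1/4 · 1/10 = 1/40, 1/4 · 9/11 = 9/44; summing to 65/264.
Normalising, the posterior is P(box A | data) = 0.067692, P(box B | data) = 0, P(box C | data) = 0.10154, P(box D | data) = 0.83077.
The predictive probability is P(yellow next | data) = (7/8)(0.067692) + (1)(0.10154) + (1/9)(0.83077) = 0.25308.

0.2531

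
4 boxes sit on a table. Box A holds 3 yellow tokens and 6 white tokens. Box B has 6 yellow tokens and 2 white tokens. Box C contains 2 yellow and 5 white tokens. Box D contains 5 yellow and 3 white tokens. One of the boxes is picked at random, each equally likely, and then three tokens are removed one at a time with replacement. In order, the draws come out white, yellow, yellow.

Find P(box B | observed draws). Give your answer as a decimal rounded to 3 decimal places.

0.335

Under each hypothesis, the probability of the observed sequence is: P(data | box A) = (6/9)(3/9)(3/9) = 0.074074; P(data | box B) = (2/8)(6/8)(6/8) = 0.14062; P(data | box C) = (5/7)(2/7)(2/7) = 0.058309; P(data | box D) = (3/8)(5/8)(5/8) = 0.14648.
The prior-weighted likelihoods are 1/4 · 0.074074 = 0.018519, 1/4 · 0.14062 = 0.035156, 1/4 · 0.058309 = 0.014577, 1/4 · 0.14648 = 0.036621; with total 0.10487.
Hence P(box B | data) = (0.035156) / (0.10487) = 0.33523.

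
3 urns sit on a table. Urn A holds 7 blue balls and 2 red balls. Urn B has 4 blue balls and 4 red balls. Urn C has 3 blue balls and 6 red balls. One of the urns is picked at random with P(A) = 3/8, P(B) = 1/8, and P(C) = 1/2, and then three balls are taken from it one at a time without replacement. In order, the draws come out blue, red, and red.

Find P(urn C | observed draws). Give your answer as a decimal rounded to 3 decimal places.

Compute the likelihood of the observed sequence for each case: P(data | urn A) = (7/9)(2/8)(1/7) = 1/36; P(data | urn B) = (4/8)(4/7)(3/6) = 1/7; P(data | urn C) = (3/9)(6/8)(5/7) = 5/28.
The prior-weighted likelihoods are 3/8 · 1/36 = 1/96, 1/8 · 1/7 = 1/56, 1/2 · 5/28 = 5/56; summing to 79/672.
So P(urn C | data) = (5/56) / (79/672) = 60/79.

0.759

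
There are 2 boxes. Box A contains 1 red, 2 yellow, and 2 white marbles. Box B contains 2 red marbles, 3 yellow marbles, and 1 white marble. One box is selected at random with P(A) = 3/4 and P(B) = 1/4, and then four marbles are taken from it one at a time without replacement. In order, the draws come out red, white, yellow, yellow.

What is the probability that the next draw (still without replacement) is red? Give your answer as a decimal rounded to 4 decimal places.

0.1250

The likelihood of the observed sequence under each hypothesis: P(data | box A) = (1/5)(2/4)(2/3)(1/2) = 1/30; P(data | box B) = (2/6)(1/5)(3/4)(2/3) = 1/30.
The prior-weighted likelihoods are 3/4 · 1/30 = 1/40, 1/4 · 1/30 = 1/120; summing to 1/30.
Dividing through by the total gives posterior P(box A | data) = 3/4, P(box B | data) = 1/4.
Averaging over the posterior, P(red next | data) = (0)(3/4) + (1/2)(1/4) = 1/8.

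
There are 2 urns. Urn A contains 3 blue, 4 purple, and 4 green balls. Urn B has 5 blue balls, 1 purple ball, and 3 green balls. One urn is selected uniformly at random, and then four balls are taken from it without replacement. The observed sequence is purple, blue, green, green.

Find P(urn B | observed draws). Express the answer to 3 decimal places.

Compute the likelihood of the observed sequence for each case: P(data | urn A) = (4/11)(3/10)(4/9)(3/8) = 0.018182; P(data | urn B) = (1/9)(5/8)(3/7)(2/6) = 0.0099206.
The prior-weighted likelihoods are 1/2 · 0.018182 = 0.0090909, 1/2 · 0.0099206 = 0.0049603; with total 0.014051.
Hence P(urn B | data) = (0.0049603) / (0.014051) = 0.35302.

0.353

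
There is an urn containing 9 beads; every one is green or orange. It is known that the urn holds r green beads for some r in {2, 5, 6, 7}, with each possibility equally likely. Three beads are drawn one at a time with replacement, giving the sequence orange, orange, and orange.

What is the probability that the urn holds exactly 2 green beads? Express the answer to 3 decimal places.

0.776

Under each hypothesis, the probability of the observed sequence is: P(data | r = 2) = (7/9)(7/9)(7/9) = 0.47051; P(data | r = 5) = (4/9)(4/9)(4/9) = 0.087791; P(data | r = 6) = (3/9)(3/9)(3/9) = 0.037037; P(data | r = 7) = (2/9)(2/9)(2/9) = 0.010974.
Multiplying each by its prior: 1/4 · 0.47051 = 0.11763, 1/4 · 0.087791 = 0.021948, 1/4 · 0.037037 = 0.0092593, 1/4 · 0.010974 = 0.0027435; these sum to 0.15158.
So P(r = 2 | data) = (0.11763) / (0.15158) = 0.77602.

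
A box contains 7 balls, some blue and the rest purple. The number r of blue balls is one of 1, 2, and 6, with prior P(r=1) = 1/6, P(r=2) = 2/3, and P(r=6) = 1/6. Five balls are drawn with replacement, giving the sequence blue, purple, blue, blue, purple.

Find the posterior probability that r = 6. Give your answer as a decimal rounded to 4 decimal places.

0.2053

For each hypothesis, P(data | H) works out to: P(data | r = 1) = (1/7)(6/7)(1/7)(1/7)(6/7) = 0.002142; P(data | r = 2) = (2/7)(5/7)(2/7)(2/7)(5/7) = 0.0119; P(data | r = 6) = (6/7)(1/7)(6/7)(6/7)(1/7) = 0.012852.
Weighting by the prior gives 1/6 · 0.002142 = 0.00035699, 2/3 · 0.0119 = 0.0079332, 1/6 · 0.012852 = 0.002142; summing to 0.010432.
So P(r = 6 | data) = (0.002142) / (0.010432) = 0.20532.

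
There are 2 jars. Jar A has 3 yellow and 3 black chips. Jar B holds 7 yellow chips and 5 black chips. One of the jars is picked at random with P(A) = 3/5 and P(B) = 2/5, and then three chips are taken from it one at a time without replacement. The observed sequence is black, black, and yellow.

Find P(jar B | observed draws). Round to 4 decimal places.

0.3204

The likelihood of the observed sequence under each hypothesis: P(data | jar A) = (3/6)(2/5)(3/4) = 0.15; P(data | jar B) = (5/12)(4/11)(7/10) = 0.10606.
The prior-weighted likelihoods are 3/5 · 0.15 = 0.09, 2/5 · 0.10606 = 0.042424; these sum to 0.13242.
So P(jar B | data) = (0.042424) / (0.13242) = 0.32037.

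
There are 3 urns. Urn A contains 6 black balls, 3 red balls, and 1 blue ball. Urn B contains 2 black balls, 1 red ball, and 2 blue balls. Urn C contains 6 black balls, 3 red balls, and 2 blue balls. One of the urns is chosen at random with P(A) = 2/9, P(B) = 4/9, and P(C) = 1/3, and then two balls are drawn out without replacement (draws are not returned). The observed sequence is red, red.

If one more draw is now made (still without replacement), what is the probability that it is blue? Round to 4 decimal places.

0.1786

The likelihood of the observed sequence under each hypothesis: P(data | urn A) = (3/10)(2/9) = 0.066667; P(data | urn B) = (1/5)(0/4) = 0; P(data | urn C) = (3/11)(2/10) = 0.054545.
The prior-weighted likelihoods are 2/9 · 0.066667 = 0.014815, 4/9 · 0 = 0, 1/3 · 0.054545 = 0.018182; with total 0.032997.
The posterior is then P(urn A | data) = 0.44898, P(urn B | data) = 0, P(urn C | data) = 0.55102.
The predictive probability is P(blue next | data) = (1/8)(0.44898) + (2/9)(0.55102) = 0.17857.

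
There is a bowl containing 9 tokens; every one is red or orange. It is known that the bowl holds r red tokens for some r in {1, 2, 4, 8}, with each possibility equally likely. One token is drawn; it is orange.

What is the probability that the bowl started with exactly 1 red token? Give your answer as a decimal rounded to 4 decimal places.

0.3810

The likelihood of this draw under each hypothesis: P(data | r = 1) = (8/9) = 8/9; P(data | r = 2) = (7/9) = 7/9; P(data | r = 4) = (5/9) = 5/9; P(data | r = 8) = (1/9) = 1/9.
The prior-weighted likelihoods are 1/4 · 8/9 = 2/9, 1/4 · 7/9 = 7/36, 1/4 · 5/9 = 5/36, 1/4 · 1/9 = 1/36; with total 7/12.
By Bayes' rule, P(r = 1 | data) = (2/9) / (7/12) = 8/21.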